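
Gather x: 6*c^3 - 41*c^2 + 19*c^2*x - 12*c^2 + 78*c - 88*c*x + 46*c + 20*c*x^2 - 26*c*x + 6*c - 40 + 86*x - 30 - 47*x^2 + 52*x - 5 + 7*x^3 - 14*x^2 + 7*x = 6*c^3 - 53*c^2 + 130*c + 7*x^3 + x^2*(20*c - 61) + x*(19*c^2 - 114*c + 145) - 75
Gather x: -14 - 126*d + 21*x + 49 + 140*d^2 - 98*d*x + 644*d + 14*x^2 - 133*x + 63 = 140*d^2 + 518*d + 14*x^2 + x*(-98*d - 112) + 98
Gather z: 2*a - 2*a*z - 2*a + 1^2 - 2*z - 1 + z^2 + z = z^2 + z*(-2*a - 1)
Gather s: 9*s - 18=9*s - 18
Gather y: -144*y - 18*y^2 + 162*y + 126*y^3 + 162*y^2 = 126*y^3 + 144*y^2 + 18*y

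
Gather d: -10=-10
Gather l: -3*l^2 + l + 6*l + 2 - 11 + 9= -3*l^2 + 7*l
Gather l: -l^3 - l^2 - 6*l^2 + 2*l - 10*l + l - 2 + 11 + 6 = -l^3 - 7*l^2 - 7*l + 15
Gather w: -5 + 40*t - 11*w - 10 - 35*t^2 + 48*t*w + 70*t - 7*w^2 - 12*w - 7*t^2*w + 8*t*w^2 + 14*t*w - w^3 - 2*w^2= -35*t^2 + 110*t - w^3 + w^2*(8*t - 9) + w*(-7*t^2 + 62*t - 23) - 15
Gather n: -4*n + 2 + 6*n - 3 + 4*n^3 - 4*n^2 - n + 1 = 4*n^3 - 4*n^2 + n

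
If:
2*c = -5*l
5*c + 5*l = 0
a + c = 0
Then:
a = 0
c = 0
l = 0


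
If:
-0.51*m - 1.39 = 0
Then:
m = -2.73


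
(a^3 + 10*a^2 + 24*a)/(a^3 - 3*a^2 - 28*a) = (a + 6)/(a - 7)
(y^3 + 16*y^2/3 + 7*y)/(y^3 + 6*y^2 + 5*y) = (y^2 + 16*y/3 + 7)/(y^2 + 6*y + 5)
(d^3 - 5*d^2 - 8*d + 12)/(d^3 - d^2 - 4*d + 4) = (d - 6)/(d - 2)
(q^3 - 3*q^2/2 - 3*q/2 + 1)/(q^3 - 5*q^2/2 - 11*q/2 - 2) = (2*q^2 - 5*q + 2)/(2*q^2 - 7*q - 4)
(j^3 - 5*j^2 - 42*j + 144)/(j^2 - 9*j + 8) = (j^2 + 3*j - 18)/(j - 1)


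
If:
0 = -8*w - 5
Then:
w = -5/8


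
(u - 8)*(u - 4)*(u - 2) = u^3 - 14*u^2 + 56*u - 64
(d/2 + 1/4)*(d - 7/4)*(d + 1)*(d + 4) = d^4/2 + 15*d^3/8 - 25*d^2/16 - 75*d/16 - 7/4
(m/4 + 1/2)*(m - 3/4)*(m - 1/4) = m^3/4 + m^2/4 - 29*m/64 + 3/32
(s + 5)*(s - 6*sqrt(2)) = s^2 - 6*sqrt(2)*s + 5*s - 30*sqrt(2)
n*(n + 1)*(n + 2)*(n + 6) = n^4 + 9*n^3 + 20*n^2 + 12*n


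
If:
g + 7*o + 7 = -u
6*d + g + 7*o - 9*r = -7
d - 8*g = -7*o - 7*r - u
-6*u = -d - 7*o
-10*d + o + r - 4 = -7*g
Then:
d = -469/248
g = -18669/9920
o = -2917/4960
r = -11403/9920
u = -9933/9920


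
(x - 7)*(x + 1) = x^2 - 6*x - 7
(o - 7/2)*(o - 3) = o^2 - 13*o/2 + 21/2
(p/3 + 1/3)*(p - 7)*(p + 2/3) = p^3/3 - 16*p^2/9 - 11*p/3 - 14/9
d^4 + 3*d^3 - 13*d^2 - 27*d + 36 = (d - 3)*(d - 1)*(d + 3)*(d + 4)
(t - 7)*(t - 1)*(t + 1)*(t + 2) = t^4 - 5*t^3 - 15*t^2 + 5*t + 14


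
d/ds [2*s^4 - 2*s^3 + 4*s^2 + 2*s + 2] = 8*s^3 - 6*s^2 + 8*s + 2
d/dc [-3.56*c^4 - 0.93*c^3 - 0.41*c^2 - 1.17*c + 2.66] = -14.24*c^3 - 2.79*c^2 - 0.82*c - 1.17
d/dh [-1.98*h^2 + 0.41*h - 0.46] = 0.41 - 3.96*h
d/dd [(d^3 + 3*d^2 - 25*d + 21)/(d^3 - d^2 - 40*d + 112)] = 2*(5 - 2*d)/(d^3 - 12*d^2 + 48*d - 64)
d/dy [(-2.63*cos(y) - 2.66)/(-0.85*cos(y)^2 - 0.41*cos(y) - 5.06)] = (2.2355*cos(y)^2 + 4.522*cos(y) - 12.2172)*sin(y)/(0.7225*cos(y)^4 + 0.697*cos(y)^3 + 8.7701*cos(y)^2 + 4.1492*cos(y) + 25.6036)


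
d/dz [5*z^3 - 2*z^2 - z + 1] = 15*z^2 - 4*z - 1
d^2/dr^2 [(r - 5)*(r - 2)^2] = 6*r - 18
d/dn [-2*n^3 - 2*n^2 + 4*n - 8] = -6*n^2 - 4*n + 4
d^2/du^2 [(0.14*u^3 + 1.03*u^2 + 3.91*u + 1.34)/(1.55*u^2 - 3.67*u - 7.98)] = (-8.88178419700125e-16*u^5 - 1.77635683940025e-15*u^4 + 37.740472*u^3 + 120.357264*u^2 + 297.932736*u - 28.594016)/(3.723875*u^6 - 26.451525*u^5 + 5.114535*u^4 + 222.934517*u^3 - 26.331606*u^2 - 701.121204*u - 508.169592)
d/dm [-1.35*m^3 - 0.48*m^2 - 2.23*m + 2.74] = -4.05*m^2 - 0.96*m - 2.23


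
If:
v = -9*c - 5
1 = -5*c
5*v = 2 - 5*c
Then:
No Solution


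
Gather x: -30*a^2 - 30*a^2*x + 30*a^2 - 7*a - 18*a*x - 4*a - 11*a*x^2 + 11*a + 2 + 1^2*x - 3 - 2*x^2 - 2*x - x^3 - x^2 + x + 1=-x^3 + x^2*(-11*a - 3) + x*(-30*a^2 - 18*a)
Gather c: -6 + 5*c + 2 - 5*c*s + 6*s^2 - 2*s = c*(5 - 5*s) + 6*s^2 - 2*s - 4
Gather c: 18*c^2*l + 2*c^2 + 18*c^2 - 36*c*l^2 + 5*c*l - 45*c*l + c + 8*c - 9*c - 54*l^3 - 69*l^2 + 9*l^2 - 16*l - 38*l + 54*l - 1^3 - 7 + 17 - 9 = c^2*(18*l + 20) + c*(-36*l^2 - 40*l) - 54*l^3 - 60*l^2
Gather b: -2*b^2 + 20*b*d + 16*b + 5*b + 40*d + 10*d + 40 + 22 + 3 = -2*b^2 + b*(20*d + 21) + 50*d + 65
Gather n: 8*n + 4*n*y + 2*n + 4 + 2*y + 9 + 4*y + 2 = n*(4*y + 10) + 6*y + 15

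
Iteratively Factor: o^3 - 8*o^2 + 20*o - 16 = (o - 4)*(o^2 - 4*o + 4) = (o - 4)*(o - 2)*(o - 2)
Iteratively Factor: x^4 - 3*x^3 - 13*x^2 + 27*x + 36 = (x - 4)*(x^3 + x^2 - 9*x - 9) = (x - 4)*(x - 3)*(x^2 + 4*x + 3) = (x - 4)*(x - 3)*(x + 1)*(x + 3)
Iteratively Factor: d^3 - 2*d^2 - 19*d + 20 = (d - 1)*(d^2 - d - 20) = (d - 1)*(d + 4)*(d - 5)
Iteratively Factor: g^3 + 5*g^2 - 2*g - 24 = (g - 2)*(g^2 + 7*g + 12) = (g - 2)*(g + 4)*(g + 3)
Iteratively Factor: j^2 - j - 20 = (j + 4)*(j - 5)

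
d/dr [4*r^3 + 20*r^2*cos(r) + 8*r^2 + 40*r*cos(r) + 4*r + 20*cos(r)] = -20*r^2*sin(r) + 12*r^2 - 40*r*sin(r) + 40*r*cos(r) + 16*r - 20*sin(r) + 40*cos(r) + 4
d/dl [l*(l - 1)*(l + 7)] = 3*l^2 + 12*l - 7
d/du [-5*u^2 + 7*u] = 7 - 10*u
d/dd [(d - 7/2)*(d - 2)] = 2*d - 11/2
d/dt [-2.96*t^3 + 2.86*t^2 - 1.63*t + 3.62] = -8.88*t^2 + 5.72*t - 1.63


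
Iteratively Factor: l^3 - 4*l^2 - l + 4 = (l + 1)*(l^2 - 5*l + 4) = (l - 4)*(l + 1)*(l - 1)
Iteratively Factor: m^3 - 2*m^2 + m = (m - 1)*(m^2 - m) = m*(m - 1)*(m - 1)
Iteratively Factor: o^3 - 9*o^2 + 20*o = (o - 4)*(o^2 - 5*o) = (o - 5)*(o - 4)*(o)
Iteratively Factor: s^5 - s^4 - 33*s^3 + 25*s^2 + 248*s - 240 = (s - 3)*(s^4 + 2*s^3 - 27*s^2 - 56*s + 80) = (s - 3)*(s + 4)*(s^3 - 2*s^2 - 19*s + 20) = (s - 5)*(s - 3)*(s + 4)*(s^2 + 3*s - 4) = (s - 5)*(s - 3)*(s + 4)^2*(s - 1)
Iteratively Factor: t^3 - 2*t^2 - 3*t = (t)*(t^2 - 2*t - 3) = t*(t + 1)*(t - 3)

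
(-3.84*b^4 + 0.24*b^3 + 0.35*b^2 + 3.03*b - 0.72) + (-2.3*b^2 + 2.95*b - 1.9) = -3.84*b^4 + 0.24*b^3 - 1.95*b^2 + 5.98*b - 2.62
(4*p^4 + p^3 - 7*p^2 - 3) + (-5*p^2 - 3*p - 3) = 4*p^4 + p^3 - 12*p^2 - 3*p - 6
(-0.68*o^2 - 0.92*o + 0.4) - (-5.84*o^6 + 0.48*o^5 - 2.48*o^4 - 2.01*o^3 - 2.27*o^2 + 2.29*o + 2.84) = 5.84*o^6 - 0.48*o^5 + 2.48*o^4 + 2.01*o^3 + 1.59*o^2 - 3.21*o - 2.44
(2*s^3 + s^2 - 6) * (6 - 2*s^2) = -4*s^5 - 2*s^4 + 12*s^3 + 18*s^2 - 36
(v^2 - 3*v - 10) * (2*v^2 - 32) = 2*v^4 - 6*v^3 - 52*v^2 + 96*v + 320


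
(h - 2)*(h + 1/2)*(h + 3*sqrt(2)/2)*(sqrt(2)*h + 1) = sqrt(2)*h^4 - 3*sqrt(2)*h^3/2 + 4*h^3 - 6*h^2 + sqrt(2)*h^2/2 - 4*h - 9*sqrt(2)*h/4 - 3*sqrt(2)/2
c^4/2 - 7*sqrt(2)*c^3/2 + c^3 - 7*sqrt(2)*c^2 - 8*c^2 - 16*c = c*(c/2 + sqrt(2)/2)*(c + 2)*(c - 8*sqrt(2))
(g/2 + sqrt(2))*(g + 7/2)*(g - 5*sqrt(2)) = g^3/2 - 3*sqrt(2)*g^2/2 + 7*g^2/4 - 10*g - 21*sqrt(2)*g/4 - 35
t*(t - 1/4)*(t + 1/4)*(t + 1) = t^4 + t^3 - t^2/16 - t/16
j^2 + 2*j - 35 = (j - 5)*(j + 7)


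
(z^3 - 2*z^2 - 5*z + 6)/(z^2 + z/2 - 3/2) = 2*(z^2 - z - 6)/(2*z + 3)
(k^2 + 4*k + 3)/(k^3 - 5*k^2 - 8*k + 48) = (k + 1)/(k^2 - 8*k + 16)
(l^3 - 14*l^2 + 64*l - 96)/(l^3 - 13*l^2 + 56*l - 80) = (l - 6)/(l - 5)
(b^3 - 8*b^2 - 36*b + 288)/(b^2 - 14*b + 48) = b + 6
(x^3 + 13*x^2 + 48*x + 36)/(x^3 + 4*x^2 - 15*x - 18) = (x + 6)/(x - 3)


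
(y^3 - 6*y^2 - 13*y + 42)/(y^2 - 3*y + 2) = (y^2 - 4*y - 21)/(y - 1)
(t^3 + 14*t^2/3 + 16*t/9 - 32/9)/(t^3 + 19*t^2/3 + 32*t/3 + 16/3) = (t - 2/3)/(t + 1)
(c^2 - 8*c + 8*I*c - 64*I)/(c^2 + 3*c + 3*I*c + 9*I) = (c^2 + 8*c*(-1 + I) - 64*I)/(c^2 + 3*c*(1 + I) + 9*I)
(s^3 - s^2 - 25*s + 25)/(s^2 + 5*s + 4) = (s^3 - s^2 - 25*s + 25)/(s^2 + 5*s + 4)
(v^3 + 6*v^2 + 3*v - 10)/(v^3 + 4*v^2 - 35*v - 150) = (v^2 + v - 2)/(v^2 - v - 30)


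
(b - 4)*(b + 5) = b^2 + b - 20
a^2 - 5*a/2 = a*(a - 5/2)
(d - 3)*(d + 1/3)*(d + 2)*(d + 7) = d^4 + 19*d^3/3 - 11*d^2 - 139*d/3 - 14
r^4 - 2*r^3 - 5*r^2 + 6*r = r*(r - 3)*(r - 1)*(r + 2)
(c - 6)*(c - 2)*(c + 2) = c^3 - 6*c^2 - 4*c + 24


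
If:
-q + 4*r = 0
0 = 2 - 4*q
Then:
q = 1/2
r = 1/8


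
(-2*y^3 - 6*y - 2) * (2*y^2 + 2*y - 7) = -4*y^5 - 4*y^4 + 2*y^3 - 16*y^2 + 38*y + 14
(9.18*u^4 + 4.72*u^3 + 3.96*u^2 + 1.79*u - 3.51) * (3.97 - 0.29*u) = -2.6622*u^5 + 35.0758*u^4 + 17.59*u^3 + 15.2021*u^2 + 8.1242*u - 13.9347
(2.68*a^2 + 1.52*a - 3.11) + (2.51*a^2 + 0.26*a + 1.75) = 5.19*a^2 + 1.78*a - 1.36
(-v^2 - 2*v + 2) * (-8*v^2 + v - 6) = 8*v^4 + 15*v^3 - 12*v^2 + 14*v - 12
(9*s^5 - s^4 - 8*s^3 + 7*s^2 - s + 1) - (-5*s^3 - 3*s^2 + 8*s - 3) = 9*s^5 - s^4 - 3*s^3 + 10*s^2 - 9*s + 4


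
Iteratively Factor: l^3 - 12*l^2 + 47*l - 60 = (l - 4)*(l^2 - 8*l + 15) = (l - 5)*(l - 4)*(l - 3)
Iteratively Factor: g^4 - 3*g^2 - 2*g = (g - 2)*(g^3 + 2*g^2 + g) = g*(g - 2)*(g^2 + 2*g + 1) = g*(g - 2)*(g + 1)*(g + 1)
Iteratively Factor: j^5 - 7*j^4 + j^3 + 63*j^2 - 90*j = (j + 3)*(j^4 - 10*j^3 + 31*j^2 - 30*j) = (j - 3)*(j + 3)*(j^3 - 7*j^2 + 10*j) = (j - 5)*(j - 3)*(j + 3)*(j^2 - 2*j) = (j - 5)*(j - 3)*(j - 2)*(j + 3)*(j)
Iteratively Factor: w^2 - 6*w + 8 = (w - 4)*(w - 2)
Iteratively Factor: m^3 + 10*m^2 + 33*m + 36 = (m + 4)*(m^2 + 6*m + 9) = (m + 3)*(m + 4)*(m + 3)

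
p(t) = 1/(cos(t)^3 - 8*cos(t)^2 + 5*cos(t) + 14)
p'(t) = (3*sin(t)*cos(t)^2 - 16*sin(t)*cos(t) + 5*sin(t))/(cos(t)^3 - 8*cos(t)^2 + 5*cos(t) + 14)^2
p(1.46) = 0.07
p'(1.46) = 0.02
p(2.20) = 0.12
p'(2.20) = 0.19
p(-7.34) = 0.07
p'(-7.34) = 0.01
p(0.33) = 0.08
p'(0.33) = -0.02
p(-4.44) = 0.08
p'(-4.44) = 0.06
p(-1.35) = 0.07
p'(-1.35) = -0.01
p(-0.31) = 0.08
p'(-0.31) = 0.01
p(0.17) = 0.08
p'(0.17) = -0.01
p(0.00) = 0.08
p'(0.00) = 0.00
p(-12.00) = 0.08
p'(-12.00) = -0.02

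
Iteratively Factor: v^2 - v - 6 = (v + 2)*(v - 3)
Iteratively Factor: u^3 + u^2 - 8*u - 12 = (u + 2)*(u^2 - u - 6) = (u + 2)^2*(u - 3)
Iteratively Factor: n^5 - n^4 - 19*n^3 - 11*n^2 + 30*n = (n - 1)*(n^4 - 19*n^2 - 30*n) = (n - 5)*(n - 1)*(n^3 + 5*n^2 + 6*n) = n*(n - 5)*(n - 1)*(n^2 + 5*n + 6) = n*(n - 5)*(n - 1)*(n + 2)*(n + 3)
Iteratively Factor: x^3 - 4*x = (x)*(x^2 - 4) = x*(x + 2)*(x - 2)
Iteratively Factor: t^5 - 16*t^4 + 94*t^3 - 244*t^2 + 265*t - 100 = (t - 5)*(t^4 - 11*t^3 + 39*t^2 - 49*t + 20) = (t - 5)*(t - 1)*(t^3 - 10*t^2 + 29*t - 20) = (t - 5)*(t - 1)^2*(t^2 - 9*t + 20) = (t - 5)^2*(t - 1)^2*(t - 4)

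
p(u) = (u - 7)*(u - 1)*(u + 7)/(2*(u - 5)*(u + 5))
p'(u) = (u - 7)*(u - 1)/(2*(u - 5)*(u + 5)) - (u - 7)*(u - 1)*(u + 7)/(2*(u - 5)*(u + 5)^2) + (u - 7)*(u + 7)/(2*(u - 5)*(u + 5)) - (u - 7)*(u - 1)*(u + 7)/(2*(u - 5)^2*(u + 5)) + (u - 1)*(u + 7)/(2*(u - 5)*(u + 5))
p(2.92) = 2.36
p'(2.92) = 1.72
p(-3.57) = -6.76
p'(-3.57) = 4.09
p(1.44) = 0.45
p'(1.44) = 1.05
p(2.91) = 2.34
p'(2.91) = 1.71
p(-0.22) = -1.20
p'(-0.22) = 0.99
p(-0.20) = -1.18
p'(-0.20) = 0.99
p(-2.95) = -4.88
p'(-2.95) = 2.29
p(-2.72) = -4.40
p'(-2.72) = 1.97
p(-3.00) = -5.00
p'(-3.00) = 2.38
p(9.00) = 2.29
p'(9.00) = 0.84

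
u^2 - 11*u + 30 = (u - 6)*(u - 5)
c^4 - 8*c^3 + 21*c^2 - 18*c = c*(c - 3)^2*(c - 2)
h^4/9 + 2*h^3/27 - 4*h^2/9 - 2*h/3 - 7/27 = (h/3 + 1/3)^2*(h - 7/3)*(h + 1)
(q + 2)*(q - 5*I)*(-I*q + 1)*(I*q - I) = q^4 + q^3 - 4*I*q^3 + 3*q^2 - 4*I*q^2 + 5*q + 8*I*q - 10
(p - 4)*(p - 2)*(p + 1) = p^3 - 5*p^2 + 2*p + 8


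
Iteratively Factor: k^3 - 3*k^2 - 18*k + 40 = (k + 4)*(k^2 - 7*k + 10) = (k - 5)*(k + 4)*(k - 2)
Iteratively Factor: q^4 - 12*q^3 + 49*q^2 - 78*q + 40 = (q - 5)*(q^3 - 7*q^2 + 14*q - 8) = (q - 5)*(q - 2)*(q^2 - 5*q + 4) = (q - 5)*(q - 2)*(q - 1)*(q - 4)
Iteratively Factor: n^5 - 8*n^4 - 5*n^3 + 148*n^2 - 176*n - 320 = (n - 5)*(n^4 - 3*n^3 - 20*n^2 + 48*n + 64) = (n - 5)*(n - 4)*(n^3 + n^2 - 16*n - 16) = (n - 5)*(n - 4)^2*(n^2 + 5*n + 4) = (n - 5)*(n - 4)^2*(n + 1)*(n + 4)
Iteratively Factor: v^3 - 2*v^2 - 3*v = (v + 1)*(v^2 - 3*v) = v*(v + 1)*(v - 3)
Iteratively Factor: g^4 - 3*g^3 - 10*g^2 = (g - 5)*(g^3 + 2*g^2) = g*(g - 5)*(g^2 + 2*g) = g^2*(g - 5)*(g + 2)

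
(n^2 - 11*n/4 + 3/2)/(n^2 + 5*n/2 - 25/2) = (4*n^2 - 11*n + 6)/(2*(2*n^2 + 5*n - 25))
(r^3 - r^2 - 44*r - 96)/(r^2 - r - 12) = (r^2 - 4*r - 32)/(r - 4)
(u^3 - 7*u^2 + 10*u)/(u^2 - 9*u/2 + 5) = 2*u*(u - 5)/(2*u - 5)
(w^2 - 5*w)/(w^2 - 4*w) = (w - 5)/(w - 4)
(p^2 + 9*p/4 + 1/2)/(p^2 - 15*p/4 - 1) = (p + 2)/(p - 4)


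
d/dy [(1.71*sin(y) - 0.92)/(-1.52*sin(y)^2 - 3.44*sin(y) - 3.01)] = (2.5992*sin(y)^2 - 2.7968*sin(y) - 8.3119)*cos(y)/(2.3104*sin(y)^4 + 10.4576*sin(y)^3 + 20.984*sin(y)^2 + 20.7088*sin(y) + 9.0601)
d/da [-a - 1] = -1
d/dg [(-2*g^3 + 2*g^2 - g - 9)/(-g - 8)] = (4*g^3 + 46*g^2 - 32*g - 1)/(g^2 + 16*g + 64)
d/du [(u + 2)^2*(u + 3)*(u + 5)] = 4*u^3 + 36*u^2 + 102*u + 92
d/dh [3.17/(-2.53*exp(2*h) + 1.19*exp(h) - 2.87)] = (16.0402*exp(h) - 3.7723)*exp(h)/(2.53*exp(2*h) - 1.19*exp(h) + 2.87)^2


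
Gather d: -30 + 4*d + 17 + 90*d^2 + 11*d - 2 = 90*d^2 + 15*d - 15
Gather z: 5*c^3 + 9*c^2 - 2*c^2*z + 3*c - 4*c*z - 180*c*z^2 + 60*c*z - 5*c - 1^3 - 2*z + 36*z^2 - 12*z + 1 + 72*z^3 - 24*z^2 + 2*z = 5*c^3 + 9*c^2 - 2*c + 72*z^3 + z^2*(12 - 180*c) + z*(-2*c^2 + 56*c - 12)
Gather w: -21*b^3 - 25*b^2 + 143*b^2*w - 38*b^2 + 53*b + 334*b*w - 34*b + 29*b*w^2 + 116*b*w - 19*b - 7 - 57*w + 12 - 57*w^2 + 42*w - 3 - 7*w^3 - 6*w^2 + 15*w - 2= -21*b^3 - 63*b^2 - 7*w^3 + w^2*(29*b - 63) + w*(143*b^2 + 450*b)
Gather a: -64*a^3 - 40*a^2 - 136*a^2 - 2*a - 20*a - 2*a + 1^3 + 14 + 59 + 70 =-64*a^3 - 176*a^2 - 24*a + 144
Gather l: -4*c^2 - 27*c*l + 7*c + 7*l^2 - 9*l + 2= -4*c^2 + 7*c + 7*l^2 + l*(-27*c - 9) + 2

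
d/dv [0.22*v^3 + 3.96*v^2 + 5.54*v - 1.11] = 0.66*v^2 + 7.92*v + 5.54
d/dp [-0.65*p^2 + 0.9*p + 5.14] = 0.9 - 1.3*p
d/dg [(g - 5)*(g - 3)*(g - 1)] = 3*g^2 - 18*g + 23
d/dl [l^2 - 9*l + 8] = 2*l - 9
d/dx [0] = 0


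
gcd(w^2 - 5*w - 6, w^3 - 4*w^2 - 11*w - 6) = w^2 - 5*w - 6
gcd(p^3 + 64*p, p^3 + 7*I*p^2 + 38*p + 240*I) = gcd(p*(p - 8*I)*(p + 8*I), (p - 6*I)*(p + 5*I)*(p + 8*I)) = p + 8*I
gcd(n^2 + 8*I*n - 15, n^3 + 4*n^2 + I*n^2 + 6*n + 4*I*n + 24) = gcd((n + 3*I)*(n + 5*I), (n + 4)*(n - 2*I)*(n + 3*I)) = n + 3*I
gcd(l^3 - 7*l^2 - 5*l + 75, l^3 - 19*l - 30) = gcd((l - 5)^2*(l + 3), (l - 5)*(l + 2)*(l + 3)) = l^2 - 2*l - 15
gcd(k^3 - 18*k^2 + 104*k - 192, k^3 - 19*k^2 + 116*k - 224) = k^2 - 12*k + 32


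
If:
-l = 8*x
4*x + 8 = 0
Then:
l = 16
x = -2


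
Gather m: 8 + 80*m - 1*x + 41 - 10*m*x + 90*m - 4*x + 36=m*(170 - 10*x) - 5*x + 85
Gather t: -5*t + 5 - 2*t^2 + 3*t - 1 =-2*t^2 - 2*t + 4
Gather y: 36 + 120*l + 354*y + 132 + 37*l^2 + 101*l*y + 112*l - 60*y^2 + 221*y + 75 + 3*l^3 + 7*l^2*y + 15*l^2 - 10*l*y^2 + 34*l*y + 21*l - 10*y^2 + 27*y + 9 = 3*l^3 + 52*l^2 + 253*l + y^2*(-10*l - 70) + y*(7*l^2 + 135*l + 602) + 252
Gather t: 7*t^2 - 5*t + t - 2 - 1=7*t^2 - 4*t - 3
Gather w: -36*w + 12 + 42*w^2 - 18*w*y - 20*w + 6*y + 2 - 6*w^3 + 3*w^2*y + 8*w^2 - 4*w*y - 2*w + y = -6*w^3 + w^2*(3*y + 50) + w*(-22*y - 58) + 7*y + 14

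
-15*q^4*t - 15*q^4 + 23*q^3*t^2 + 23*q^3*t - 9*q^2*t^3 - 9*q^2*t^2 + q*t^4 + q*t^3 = (-5*q + t)*(-3*q + t)*(-q + t)*(q*t + q)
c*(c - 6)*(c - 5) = c^3 - 11*c^2 + 30*c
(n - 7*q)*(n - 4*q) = n^2 - 11*n*q + 28*q^2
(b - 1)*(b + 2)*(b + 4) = b^3 + 5*b^2 + 2*b - 8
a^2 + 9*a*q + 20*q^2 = (a + 4*q)*(a + 5*q)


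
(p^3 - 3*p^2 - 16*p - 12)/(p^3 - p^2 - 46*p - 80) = (p^2 - 5*p - 6)/(p^2 - 3*p - 40)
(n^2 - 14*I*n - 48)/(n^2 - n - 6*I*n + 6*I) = (n - 8*I)/(n - 1)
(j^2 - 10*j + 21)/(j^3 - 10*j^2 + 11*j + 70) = (j - 3)/(j^2 - 3*j - 10)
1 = 1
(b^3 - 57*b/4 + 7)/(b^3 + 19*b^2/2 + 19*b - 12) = (b - 7/2)/(b + 6)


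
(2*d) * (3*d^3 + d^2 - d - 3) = 6*d^4 + 2*d^3 - 2*d^2 - 6*d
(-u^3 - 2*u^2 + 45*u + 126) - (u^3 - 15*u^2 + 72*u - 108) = -2*u^3 + 13*u^2 - 27*u + 234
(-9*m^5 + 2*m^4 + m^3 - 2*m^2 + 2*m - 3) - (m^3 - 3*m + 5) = -9*m^5 + 2*m^4 - 2*m^2 + 5*m - 8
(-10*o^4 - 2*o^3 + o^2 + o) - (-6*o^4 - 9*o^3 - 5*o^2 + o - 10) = -4*o^4 + 7*o^3 + 6*o^2 + 10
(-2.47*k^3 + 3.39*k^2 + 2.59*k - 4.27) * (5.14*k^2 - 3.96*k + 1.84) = -12.6958*k^5 + 27.2058*k^4 - 4.6566*k^3 - 25.9666*k^2 + 21.6748*k - 7.8568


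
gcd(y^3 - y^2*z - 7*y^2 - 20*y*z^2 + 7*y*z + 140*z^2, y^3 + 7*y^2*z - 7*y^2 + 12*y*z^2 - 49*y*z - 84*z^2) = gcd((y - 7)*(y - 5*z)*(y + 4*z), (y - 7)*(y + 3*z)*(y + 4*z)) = y^2 + 4*y*z - 7*y - 28*z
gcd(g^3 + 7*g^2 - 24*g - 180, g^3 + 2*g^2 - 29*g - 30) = g^2 + g - 30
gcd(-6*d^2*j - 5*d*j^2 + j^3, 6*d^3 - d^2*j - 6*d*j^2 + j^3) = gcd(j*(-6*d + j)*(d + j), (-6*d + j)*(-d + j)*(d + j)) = 6*d^2 + 5*d*j - j^2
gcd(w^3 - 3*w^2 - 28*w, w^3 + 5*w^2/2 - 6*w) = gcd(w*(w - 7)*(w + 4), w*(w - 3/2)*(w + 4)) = w^2 + 4*w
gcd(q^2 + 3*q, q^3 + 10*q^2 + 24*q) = q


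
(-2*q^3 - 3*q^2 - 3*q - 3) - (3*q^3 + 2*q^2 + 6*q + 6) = -5*q^3 - 5*q^2 - 9*q - 9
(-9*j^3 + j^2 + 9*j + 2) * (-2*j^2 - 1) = 18*j^5 - 2*j^4 - 9*j^3 - 5*j^2 - 9*j - 2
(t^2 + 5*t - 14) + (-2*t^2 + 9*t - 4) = -t^2 + 14*t - 18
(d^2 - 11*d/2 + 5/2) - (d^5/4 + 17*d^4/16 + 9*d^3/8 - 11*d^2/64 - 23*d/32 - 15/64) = -d^5/4 - 17*d^4/16 - 9*d^3/8 + 75*d^2/64 - 153*d/32 + 175/64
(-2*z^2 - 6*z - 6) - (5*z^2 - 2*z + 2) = -7*z^2 - 4*z - 8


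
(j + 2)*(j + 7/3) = j^2 + 13*j/3 + 14/3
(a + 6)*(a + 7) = a^2 + 13*a + 42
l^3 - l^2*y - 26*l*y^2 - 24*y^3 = (l - 6*y)*(l + y)*(l + 4*y)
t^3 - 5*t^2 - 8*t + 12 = (t - 6)*(t - 1)*(t + 2)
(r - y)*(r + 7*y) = r^2 + 6*r*y - 7*y^2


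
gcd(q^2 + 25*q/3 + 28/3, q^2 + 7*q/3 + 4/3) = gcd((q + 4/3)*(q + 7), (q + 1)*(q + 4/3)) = q + 4/3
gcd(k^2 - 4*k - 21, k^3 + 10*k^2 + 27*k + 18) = k + 3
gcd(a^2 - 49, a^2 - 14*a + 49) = a - 7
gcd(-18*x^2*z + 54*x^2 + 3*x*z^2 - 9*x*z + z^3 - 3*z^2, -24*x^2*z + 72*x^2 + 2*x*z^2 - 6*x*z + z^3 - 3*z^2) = 6*x*z - 18*x + z^2 - 3*z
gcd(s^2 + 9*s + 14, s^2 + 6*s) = 1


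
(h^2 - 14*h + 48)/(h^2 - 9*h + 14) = (h^2 - 14*h + 48)/(h^2 - 9*h + 14)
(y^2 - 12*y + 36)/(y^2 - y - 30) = (y - 6)/(y + 5)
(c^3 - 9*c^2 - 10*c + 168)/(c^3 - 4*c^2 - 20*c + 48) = (c - 7)/(c - 2)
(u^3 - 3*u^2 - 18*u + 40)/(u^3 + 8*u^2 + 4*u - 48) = (u - 5)/(u + 6)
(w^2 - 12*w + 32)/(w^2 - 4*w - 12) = (-w^2 + 12*w - 32)/(-w^2 + 4*w + 12)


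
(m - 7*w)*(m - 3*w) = m^2 - 10*m*w + 21*w^2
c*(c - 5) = c^2 - 5*c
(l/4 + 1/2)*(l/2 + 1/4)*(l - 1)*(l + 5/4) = l^4/8 + 11*l^3/32 + 3*l^2/64 - 23*l/64 - 5/32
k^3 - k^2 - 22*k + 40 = (k - 4)*(k - 2)*(k + 5)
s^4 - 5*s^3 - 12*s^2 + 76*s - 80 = (s - 5)*(s - 2)^2*(s + 4)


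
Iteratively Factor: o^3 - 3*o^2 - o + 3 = (o - 1)*(o^2 - 2*o - 3) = (o - 3)*(o - 1)*(o + 1)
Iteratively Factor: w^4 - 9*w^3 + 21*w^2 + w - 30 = (w + 1)*(w^3 - 10*w^2 + 31*w - 30) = (w - 3)*(w + 1)*(w^2 - 7*w + 10) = (w - 3)*(w - 2)*(w + 1)*(w - 5)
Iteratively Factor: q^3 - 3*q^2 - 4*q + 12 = (q + 2)*(q^2 - 5*q + 6) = (q - 2)*(q + 2)*(q - 3)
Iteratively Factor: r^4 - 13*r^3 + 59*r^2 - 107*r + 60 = (r - 5)*(r^3 - 8*r^2 + 19*r - 12) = (r - 5)*(r - 4)*(r^2 - 4*r + 3) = (r - 5)*(r - 4)*(r - 3)*(r - 1)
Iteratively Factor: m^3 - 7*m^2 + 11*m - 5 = (m - 1)*(m^2 - 6*m + 5) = (m - 1)^2*(m - 5)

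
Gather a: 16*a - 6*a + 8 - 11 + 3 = 10*a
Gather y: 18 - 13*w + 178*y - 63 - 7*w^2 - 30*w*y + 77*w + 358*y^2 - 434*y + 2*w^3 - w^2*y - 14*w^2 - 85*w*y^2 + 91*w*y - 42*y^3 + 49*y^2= 2*w^3 - 21*w^2 + 64*w - 42*y^3 + y^2*(407 - 85*w) + y*(-w^2 + 61*w - 256) - 45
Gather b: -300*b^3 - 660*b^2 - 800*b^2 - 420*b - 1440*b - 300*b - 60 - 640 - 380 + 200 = -300*b^3 - 1460*b^2 - 2160*b - 880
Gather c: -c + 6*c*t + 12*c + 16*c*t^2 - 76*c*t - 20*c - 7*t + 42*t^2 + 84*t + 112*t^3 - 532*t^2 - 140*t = c*(16*t^2 - 70*t - 9) + 112*t^3 - 490*t^2 - 63*t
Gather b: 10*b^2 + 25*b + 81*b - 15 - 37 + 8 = 10*b^2 + 106*b - 44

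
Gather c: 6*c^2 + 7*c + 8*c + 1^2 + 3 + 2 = 6*c^2 + 15*c + 6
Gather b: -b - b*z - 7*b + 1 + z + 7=b*(-z - 8) + z + 8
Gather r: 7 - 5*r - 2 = 5 - 5*r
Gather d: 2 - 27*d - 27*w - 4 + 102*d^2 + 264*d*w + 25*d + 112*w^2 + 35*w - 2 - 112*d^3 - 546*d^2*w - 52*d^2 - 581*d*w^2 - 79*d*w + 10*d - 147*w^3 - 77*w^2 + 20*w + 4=-112*d^3 + d^2*(50 - 546*w) + d*(-581*w^2 + 185*w + 8) - 147*w^3 + 35*w^2 + 28*w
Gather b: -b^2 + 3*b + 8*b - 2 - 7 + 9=-b^2 + 11*b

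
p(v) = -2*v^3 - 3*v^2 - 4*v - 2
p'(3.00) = -76.00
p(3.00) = -95.00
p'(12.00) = -940.00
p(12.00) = -3938.00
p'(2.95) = -73.92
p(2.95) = -91.25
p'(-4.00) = -76.00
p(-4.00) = 94.00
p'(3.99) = -123.46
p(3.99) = -192.76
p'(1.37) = -23.48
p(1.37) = -18.25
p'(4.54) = -154.91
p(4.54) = -269.15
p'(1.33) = -22.59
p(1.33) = -17.33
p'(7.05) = -344.52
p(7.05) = -880.11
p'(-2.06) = -17.10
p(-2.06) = 10.99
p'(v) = -6*v^2 - 6*v - 4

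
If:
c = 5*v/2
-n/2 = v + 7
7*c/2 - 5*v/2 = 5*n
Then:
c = -140/13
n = -70/13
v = -56/13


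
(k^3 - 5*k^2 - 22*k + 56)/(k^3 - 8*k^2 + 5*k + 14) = (k + 4)/(k + 1)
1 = 1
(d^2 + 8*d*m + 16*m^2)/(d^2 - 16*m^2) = (d + 4*m)/(d - 4*m)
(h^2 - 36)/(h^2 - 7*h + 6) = (h + 6)/(h - 1)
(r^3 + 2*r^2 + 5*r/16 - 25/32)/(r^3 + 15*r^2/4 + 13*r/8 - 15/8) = (r + 5/4)/(r + 3)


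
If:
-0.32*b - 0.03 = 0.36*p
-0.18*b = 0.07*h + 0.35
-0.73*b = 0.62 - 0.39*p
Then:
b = -0.61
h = -3.44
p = 0.46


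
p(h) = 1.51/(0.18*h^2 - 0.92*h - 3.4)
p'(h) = 1.51*(0.92 - 0.36*h)/(0.18*h^2 - 0.92*h - 3.4)^2 = (1.3892 - 0.5436*h)/(-0.18*h^2 + 0.92*h + 3.4)^2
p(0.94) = -0.37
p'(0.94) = 0.05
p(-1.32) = -0.81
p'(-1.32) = 0.60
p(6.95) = -1.37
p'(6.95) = -1.98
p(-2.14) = -2.49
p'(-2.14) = 6.93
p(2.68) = -0.33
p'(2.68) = -0.00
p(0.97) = -0.37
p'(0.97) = 0.05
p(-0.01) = -0.45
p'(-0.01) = 0.12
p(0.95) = -0.37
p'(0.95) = 0.05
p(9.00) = 0.52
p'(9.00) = -0.42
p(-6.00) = 0.18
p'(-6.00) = 0.06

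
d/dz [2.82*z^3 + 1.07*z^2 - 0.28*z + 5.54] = 8.46*z^2 + 2.14*z - 0.28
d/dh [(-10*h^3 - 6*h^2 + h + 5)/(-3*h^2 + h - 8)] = (30*h^4 - 20*h^3 + 237*h^2 + 126*h - 13)/(9*h^4 - 6*h^3 + 49*h^2 - 16*h + 64)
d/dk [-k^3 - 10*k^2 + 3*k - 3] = -3*k^2 - 20*k + 3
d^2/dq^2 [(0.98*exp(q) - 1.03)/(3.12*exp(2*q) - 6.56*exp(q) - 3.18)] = (9.53971200000001*exp(4*q) - 20.047872*exp(3*q) + 121.582656*exp(2*q) - 105.645184*exp(q) + 31.396776)*exp(q)/(30.371328*exp(6*q) - 191.572992*exp(5*q) + 309.92832*exp(4*q) + 108.21376*exp(3*q) - 315.88848*exp(2*q) - 199.012032*exp(q) - 32.157432)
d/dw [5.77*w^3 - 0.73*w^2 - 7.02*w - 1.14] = 17.31*w^2 - 1.46*w - 7.02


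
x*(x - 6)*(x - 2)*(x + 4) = x^4 - 4*x^3 - 20*x^2 + 48*x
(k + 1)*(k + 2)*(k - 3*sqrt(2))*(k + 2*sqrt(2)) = k^4 - sqrt(2)*k^3 + 3*k^3 - 10*k^2 - 3*sqrt(2)*k^2 - 36*k - 2*sqrt(2)*k - 24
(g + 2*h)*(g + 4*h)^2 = g^3 + 10*g^2*h + 32*g*h^2 + 32*h^3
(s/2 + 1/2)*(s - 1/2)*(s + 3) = s^3/2 + 7*s^2/4 + s/2 - 3/4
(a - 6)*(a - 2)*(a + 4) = a^3 - 4*a^2 - 20*a + 48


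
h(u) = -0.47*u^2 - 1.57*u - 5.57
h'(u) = -0.94*u - 1.57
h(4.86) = -24.30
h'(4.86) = -6.14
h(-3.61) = -6.03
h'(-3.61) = 1.82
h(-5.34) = -10.59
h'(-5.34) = 3.45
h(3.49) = -16.77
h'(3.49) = -4.85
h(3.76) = -18.12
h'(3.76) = -5.10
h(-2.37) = -4.49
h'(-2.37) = 0.66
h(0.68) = -6.85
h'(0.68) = -2.21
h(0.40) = -6.27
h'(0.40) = -1.95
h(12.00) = -92.09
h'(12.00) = -12.85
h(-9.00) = -29.51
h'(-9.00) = 6.89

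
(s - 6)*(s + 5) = s^2 - s - 30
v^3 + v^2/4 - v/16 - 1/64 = (v - 1/4)*(v + 1/4)^2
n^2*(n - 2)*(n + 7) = n^4 + 5*n^3 - 14*n^2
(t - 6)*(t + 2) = t^2 - 4*t - 12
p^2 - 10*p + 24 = (p - 6)*(p - 4)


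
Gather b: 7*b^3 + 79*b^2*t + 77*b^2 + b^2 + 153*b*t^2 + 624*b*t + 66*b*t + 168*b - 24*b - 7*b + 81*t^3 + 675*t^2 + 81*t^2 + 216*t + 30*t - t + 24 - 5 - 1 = 7*b^3 + b^2*(79*t + 78) + b*(153*t^2 + 690*t + 137) + 81*t^3 + 756*t^2 + 245*t + 18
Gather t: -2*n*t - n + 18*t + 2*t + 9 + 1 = -n + t*(20 - 2*n) + 10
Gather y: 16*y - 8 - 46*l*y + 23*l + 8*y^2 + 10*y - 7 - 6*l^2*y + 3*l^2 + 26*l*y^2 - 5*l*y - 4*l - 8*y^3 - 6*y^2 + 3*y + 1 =3*l^2 + 19*l - 8*y^3 + y^2*(26*l + 2) + y*(-6*l^2 - 51*l + 29) - 14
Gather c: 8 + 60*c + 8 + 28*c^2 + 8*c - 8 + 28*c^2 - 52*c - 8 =56*c^2 + 16*c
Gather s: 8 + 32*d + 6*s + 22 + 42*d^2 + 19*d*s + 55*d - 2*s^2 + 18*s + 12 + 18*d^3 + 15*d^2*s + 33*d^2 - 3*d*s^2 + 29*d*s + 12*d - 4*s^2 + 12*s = 18*d^3 + 75*d^2 + 99*d + s^2*(-3*d - 6) + s*(15*d^2 + 48*d + 36) + 42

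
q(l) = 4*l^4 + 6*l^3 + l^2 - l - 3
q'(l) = 16*l^3 + 18*l^2 + 2*l - 1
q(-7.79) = 11959.34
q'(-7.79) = -6487.93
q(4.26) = 1792.08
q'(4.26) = 1571.12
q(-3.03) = 179.46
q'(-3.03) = -286.89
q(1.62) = 51.06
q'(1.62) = 117.50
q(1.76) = 69.43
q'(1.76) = 145.51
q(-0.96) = -3.03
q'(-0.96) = -0.49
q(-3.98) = 642.22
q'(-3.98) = -732.55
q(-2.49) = 66.83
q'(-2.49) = -141.39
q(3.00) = 489.00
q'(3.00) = 599.00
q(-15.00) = 182487.00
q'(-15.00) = -49981.00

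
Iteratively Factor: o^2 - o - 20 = (o + 4)*(o - 5)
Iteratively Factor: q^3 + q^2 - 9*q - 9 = (q + 3)*(q^2 - 2*q - 3) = (q - 3)*(q + 3)*(q + 1)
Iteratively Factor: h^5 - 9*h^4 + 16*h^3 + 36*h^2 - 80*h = (h - 2)*(h^4 - 7*h^3 + 2*h^2 + 40*h) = (h - 2)*(h + 2)*(h^3 - 9*h^2 + 20*h) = (h - 5)*(h - 2)*(h + 2)*(h^2 - 4*h) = h*(h - 5)*(h - 2)*(h + 2)*(h - 4)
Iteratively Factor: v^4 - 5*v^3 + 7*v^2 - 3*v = (v)*(v^3 - 5*v^2 + 7*v - 3) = v*(v - 3)*(v^2 - 2*v + 1) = v*(v - 3)*(v - 1)*(v - 1)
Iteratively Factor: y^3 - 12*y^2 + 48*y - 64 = (y - 4)*(y^2 - 8*y + 16) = (y - 4)^2*(y - 4)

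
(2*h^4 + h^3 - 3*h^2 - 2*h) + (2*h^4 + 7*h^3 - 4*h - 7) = 4*h^4 + 8*h^3 - 3*h^2 - 6*h - 7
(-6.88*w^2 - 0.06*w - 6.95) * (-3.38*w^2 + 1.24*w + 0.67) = 23.2544*w^4 - 8.3284*w^3 + 18.807*w^2 - 8.6582*w - 4.6565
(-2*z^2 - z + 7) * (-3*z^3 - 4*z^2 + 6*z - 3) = 6*z^5 + 11*z^4 - 29*z^3 - 28*z^2 + 45*z - 21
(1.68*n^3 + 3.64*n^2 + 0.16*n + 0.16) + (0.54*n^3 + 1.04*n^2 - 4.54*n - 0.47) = 2.22*n^3 + 4.68*n^2 - 4.38*n - 0.31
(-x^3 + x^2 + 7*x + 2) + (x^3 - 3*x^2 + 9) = -2*x^2 + 7*x + 11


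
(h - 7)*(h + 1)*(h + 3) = h^3 - 3*h^2 - 25*h - 21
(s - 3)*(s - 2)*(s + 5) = s^3 - 19*s + 30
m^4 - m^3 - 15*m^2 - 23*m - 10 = (m - 5)*(m + 1)^2*(m + 2)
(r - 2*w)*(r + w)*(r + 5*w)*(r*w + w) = r^4*w + 4*r^3*w^2 + r^3*w - 7*r^2*w^3 + 4*r^2*w^2 - 10*r*w^4 - 7*r*w^3 - 10*w^4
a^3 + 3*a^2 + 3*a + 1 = (a + 1)^3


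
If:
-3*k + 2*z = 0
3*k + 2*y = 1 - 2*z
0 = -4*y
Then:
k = 1/6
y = 0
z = 1/4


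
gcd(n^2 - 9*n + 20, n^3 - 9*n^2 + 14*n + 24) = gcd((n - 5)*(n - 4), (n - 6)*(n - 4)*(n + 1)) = n - 4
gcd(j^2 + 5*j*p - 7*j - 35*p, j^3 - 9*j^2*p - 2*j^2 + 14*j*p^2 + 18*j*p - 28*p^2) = 1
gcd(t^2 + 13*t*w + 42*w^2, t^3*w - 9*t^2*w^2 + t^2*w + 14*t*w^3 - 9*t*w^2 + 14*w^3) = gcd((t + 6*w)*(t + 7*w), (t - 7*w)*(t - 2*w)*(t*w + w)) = 1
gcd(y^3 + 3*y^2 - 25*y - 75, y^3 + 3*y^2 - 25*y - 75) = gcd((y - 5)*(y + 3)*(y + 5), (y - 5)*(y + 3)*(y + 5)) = y^3 + 3*y^2 - 25*y - 75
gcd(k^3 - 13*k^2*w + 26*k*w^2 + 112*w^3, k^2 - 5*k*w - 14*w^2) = -k^2 + 5*k*w + 14*w^2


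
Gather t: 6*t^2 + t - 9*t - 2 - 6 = 6*t^2 - 8*t - 8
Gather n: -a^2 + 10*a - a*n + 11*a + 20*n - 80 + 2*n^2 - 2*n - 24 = -a^2 + 21*a + 2*n^2 + n*(18 - a) - 104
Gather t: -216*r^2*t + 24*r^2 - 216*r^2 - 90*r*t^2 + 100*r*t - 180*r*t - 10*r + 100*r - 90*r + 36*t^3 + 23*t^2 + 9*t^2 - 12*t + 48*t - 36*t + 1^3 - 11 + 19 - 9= -192*r^2 + 36*t^3 + t^2*(32 - 90*r) + t*(-216*r^2 - 80*r)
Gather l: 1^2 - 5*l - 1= -5*l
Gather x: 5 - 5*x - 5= -5*x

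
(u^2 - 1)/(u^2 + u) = (u - 1)/u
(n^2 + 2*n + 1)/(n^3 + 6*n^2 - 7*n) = (n^2 + 2*n + 1)/(n*(n^2 + 6*n - 7))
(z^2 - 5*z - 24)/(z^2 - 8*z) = (z + 3)/z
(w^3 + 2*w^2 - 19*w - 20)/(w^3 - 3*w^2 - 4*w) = (w + 5)/w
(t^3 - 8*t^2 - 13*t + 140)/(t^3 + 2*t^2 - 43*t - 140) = (t - 5)/(t + 5)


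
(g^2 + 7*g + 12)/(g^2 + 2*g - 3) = (g + 4)/(g - 1)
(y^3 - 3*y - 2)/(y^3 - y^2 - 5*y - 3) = (y - 2)/(y - 3)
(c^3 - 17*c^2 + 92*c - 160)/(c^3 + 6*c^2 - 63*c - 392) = (c^2 - 9*c + 20)/(c^2 + 14*c + 49)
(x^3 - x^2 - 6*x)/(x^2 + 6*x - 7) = x*(x^2 - x - 6)/(x^2 + 6*x - 7)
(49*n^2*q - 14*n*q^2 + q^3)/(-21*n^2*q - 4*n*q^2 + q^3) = (-7*n + q)/(3*n + q)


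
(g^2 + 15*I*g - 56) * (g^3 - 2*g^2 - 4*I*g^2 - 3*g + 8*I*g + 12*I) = g^5 - 2*g^4 + 11*I*g^4 + g^3 - 22*I*g^3 - 8*g^2 + 191*I*g^2 - 12*g - 448*I*g - 672*I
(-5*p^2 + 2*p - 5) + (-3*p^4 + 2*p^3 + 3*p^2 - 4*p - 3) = -3*p^4 + 2*p^3 - 2*p^2 - 2*p - 8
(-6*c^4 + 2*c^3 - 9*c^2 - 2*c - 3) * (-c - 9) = 6*c^5 + 52*c^4 - 9*c^3 + 83*c^2 + 21*c + 27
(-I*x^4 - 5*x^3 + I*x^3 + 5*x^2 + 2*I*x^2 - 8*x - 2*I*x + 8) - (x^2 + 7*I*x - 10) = -I*x^4 - 5*x^3 + I*x^3 + 4*x^2 + 2*I*x^2 - 8*x - 9*I*x + 18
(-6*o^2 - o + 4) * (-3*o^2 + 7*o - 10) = 18*o^4 - 39*o^3 + 41*o^2 + 38*o - 40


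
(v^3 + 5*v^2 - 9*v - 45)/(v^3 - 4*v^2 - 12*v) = (-v^3 - 5*v^2 + 9*v + 45)/(v*(-v^2 + 4*v + 12))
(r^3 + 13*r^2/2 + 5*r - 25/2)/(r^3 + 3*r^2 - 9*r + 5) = (r + 5/2)/(r - 1)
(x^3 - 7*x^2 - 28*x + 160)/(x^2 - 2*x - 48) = (x^2 + x - 20)/(x + 6)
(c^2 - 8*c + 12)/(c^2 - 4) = (c - 6)/(c + 2)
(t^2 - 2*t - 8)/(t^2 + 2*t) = (t - 4)/t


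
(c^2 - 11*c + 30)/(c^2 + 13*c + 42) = (c^2 - 11*c + 30)/(c^2 + 13*c + 42)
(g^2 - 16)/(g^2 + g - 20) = (g + 4)/(g + 5)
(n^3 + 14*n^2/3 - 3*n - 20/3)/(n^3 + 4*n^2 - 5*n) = (3*n^2 - n - 4)/(3*n*(n - 1))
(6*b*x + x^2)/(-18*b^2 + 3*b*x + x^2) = x/(-3*b + x)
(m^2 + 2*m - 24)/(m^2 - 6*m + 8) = (m + 6)/(m - 2)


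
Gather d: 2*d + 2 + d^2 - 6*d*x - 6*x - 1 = d^2 + d*(2 - 6*x) - 6*x + 1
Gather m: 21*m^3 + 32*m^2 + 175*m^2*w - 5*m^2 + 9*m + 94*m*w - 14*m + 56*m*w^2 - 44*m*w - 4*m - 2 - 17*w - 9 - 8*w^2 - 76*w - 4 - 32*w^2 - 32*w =21*m^3 + m^2*(175*w + 27) + m*(56*w^2 + 50*w - 9) - 40*w^2 - 125*w - 15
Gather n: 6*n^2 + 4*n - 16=6*n^2 + 4*n - 16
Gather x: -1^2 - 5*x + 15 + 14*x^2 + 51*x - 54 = 14*x^2 + 46*x - 40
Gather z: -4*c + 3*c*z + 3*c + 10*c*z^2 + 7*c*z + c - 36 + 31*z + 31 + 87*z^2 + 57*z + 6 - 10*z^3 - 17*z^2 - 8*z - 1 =-10*z^3 + z^2*(10*c + 70) + z*(10*c + 80)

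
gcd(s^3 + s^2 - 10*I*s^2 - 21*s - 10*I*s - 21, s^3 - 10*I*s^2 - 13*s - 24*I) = s - 3*I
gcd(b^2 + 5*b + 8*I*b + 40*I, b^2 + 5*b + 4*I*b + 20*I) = b + 5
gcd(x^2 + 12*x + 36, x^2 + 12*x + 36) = x^2 + 12*x + 36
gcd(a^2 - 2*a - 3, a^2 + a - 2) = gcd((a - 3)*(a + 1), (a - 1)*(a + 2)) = 1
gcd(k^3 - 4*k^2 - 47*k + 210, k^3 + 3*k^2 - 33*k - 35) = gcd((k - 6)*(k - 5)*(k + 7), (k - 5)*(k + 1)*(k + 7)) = k^2 + 2*k - 35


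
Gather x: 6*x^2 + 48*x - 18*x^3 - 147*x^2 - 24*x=-18*x^3 - 141*x^2 + 24*x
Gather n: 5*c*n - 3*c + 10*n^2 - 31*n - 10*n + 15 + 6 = -3*c + 10*n^2 + n*(5*c - 41) + 21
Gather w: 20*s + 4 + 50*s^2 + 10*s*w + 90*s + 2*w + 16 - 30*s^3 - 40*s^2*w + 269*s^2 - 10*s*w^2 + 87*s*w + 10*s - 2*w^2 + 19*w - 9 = -30*s^3 + 319*s^2 + 120*s + w^2*(-10*s - 2) + w*(-40*s^2 + 97*s + 21) + 11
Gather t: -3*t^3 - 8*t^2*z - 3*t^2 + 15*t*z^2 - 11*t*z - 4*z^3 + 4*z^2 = -3*t^3 + t^2*(-8*z - 3) + t*(15*z^2 - 11*z) - 4*z^3 + 4*z^2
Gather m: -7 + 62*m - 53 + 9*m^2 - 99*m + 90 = 9*m^2 - 37*m + 30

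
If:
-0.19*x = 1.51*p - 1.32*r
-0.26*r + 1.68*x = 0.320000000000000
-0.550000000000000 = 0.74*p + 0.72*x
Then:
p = -0.79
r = -0.90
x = 0.05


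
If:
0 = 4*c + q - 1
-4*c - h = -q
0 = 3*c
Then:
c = 0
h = 1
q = 1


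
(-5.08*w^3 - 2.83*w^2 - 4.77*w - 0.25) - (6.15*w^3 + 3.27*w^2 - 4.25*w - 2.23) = -11.23*w^3 - 6.1*w^2 - 0.52*w + 1.98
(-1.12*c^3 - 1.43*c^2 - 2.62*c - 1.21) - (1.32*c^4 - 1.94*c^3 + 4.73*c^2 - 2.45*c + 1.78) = -1.32*c^4 + 0.82*c^3 - 6.16*c^2 - 0.17*c - 2.99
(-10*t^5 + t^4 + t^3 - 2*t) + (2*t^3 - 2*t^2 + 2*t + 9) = -10*t^5 + t^4 + 3*t^3 - 2*t^2 + 9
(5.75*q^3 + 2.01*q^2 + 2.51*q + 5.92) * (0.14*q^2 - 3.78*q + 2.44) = 0.805*q^5 - 21.4536*q^4 + 6.7836*q^3 - 3.7546*q^2 - 16.2532*q + 14.4448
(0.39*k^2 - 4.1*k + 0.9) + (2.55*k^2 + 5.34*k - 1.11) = 2.94*k^2 + 1.24*k - 0.21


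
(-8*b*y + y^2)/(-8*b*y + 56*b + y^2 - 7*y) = y/(y - 7)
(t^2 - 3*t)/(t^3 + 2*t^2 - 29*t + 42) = t/(t^2 + 5*t - 14)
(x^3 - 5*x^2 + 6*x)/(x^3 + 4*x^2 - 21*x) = (x - 2)/(x + 7)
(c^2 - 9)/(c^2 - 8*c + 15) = (c + 3)/(c - 5)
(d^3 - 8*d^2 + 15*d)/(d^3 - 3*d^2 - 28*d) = (-d^2 + 8*d - 15)/(-d^2 + 3*d + 28)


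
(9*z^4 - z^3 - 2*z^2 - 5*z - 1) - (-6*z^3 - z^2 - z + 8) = 9*z^4 + 5*z^3 - z^2 - 4*z - 9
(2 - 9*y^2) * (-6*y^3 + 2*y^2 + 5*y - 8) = 54*y^5 - 18*y^4 - 57*y^3 + 76*y^2 + 10*y - 16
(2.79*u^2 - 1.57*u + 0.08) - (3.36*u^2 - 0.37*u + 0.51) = -0.57*u^2 - 1.2*u - 0.43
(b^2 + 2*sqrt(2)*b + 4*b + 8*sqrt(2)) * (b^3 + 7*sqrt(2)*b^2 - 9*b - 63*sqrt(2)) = b^5 + 4*b^4 + 9*sqrt(2)*b^4 + 19*b^3 + 36*sqrt(2)*b^3 - 81*sqrt(2)*b^2 + 76*b^2 - 324*sqrt(2)*b - 252*b - 1008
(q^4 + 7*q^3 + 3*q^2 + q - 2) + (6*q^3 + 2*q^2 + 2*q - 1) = q^4 + 13*q^3 + 5*q^2 + 3*q - 3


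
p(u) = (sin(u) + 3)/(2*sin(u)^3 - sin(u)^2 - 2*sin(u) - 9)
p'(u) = (sin(u) + 3)*(-6*sin(u)^2*cos(u) + 2*sin(u)*cos(u) + 2*cos(u))/(2*sin(u)^3 - sin(u)^2 - 2*sin(u) - 9)^2 + cos(u)/(2*sin(u)^3 - sin(u)^2 - 2*sin(u) - 9)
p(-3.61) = -0.35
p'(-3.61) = 0.04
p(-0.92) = -0.24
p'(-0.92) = -0.12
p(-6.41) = -0.33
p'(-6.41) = -0.05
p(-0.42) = -0.31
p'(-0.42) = -0.10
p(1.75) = -0.40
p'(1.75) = 0.03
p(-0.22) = -0.32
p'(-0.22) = -0.07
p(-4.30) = -0.39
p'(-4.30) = 0.06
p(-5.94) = -0.34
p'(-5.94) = -0.03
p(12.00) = -0.29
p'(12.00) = -0.12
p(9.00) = -0.35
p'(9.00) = 0.03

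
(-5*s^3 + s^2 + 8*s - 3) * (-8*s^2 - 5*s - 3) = 40*s^5 + 17*s^4 - 54*s^3 - 19*s^2 - 9*s + 9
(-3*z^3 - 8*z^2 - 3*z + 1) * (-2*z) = 6*z^4 + 16*z^3 + 6*z^2 - 2*z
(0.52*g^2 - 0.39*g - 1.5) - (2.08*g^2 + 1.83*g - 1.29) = -1.56*g^2 - 2.22*g - 0.21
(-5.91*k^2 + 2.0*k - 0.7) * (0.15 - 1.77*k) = 10.4607*k^3 - 4.4265*k^2 + 1.539*k - 0.105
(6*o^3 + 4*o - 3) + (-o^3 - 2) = 5*o^3 + 4*o - 5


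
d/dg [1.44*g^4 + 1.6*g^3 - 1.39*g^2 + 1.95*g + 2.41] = 5.76*g^3 + 4.8*g^2 - 2.78*g + 1.95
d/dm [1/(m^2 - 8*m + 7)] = 2*(4 - m)/(m^2 - 8*m + 7)^2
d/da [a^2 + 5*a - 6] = 2*a + 5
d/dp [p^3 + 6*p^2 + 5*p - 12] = 3*p^2 + 12*p + 5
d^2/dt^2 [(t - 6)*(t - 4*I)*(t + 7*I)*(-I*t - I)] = -12*I*t^2 + t*(18 + 30*I) - 30 - 44*I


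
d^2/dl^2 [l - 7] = 0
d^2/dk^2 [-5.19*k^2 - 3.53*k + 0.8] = -10.3800000000000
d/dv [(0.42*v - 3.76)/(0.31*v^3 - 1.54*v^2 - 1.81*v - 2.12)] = (-0.2604*v^3 + 4.1436*v^2 - 11.5808*v - 7.696)/(0.0961*v^6 - 0.9548*v^5 + 1.2494*v^4 + 4.2604*v^3 + 9.8057*v^2 + 7.6744*v + 4.4944)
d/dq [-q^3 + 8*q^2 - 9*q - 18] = -3*q^2 + 16*q - 9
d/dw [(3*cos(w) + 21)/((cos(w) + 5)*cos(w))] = 3*(sin(w) + 35*sin(w)/cos(w)^2 + 14*tan(w))/(cos(w) + 5)^2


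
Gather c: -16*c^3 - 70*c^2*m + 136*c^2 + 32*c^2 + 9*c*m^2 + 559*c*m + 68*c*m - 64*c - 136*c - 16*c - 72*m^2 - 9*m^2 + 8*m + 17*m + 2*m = -16*c^3 + c^2*(168 - 70*m) + c*(9*m^2 + 627*m - 216) - 81*m^2 + 27*m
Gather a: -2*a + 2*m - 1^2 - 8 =-2*a + 2*m - 9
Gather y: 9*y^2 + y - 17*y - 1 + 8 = 9*y^2 - 16*y + 7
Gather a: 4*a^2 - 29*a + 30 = 4*a^2 - 29*a + 30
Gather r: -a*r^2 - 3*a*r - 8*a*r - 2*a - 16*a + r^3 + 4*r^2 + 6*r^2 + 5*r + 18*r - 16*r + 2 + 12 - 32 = -18*a + r^3 + r^2*(10 - a) + r*(7 - 11*a) - 18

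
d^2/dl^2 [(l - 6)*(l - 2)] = 2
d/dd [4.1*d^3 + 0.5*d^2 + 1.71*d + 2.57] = 12.3*d^2 + 1.0*d + 1.71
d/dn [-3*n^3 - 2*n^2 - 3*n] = -9*n^2 - 4*n - 3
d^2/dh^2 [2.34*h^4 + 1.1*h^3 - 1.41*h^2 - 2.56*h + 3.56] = 28.08*h^2 + 6.6*h - 2.82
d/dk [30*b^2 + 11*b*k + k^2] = 11*b + 2*k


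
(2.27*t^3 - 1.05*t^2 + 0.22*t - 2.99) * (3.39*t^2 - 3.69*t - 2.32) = 7.6953*t^5 - 11.9358*t^4 - 0.6461*t^3 - 8.5119*t^2 + 10.5227*t + 6.9368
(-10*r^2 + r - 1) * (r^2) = -10*r^4 + r^3 - r^2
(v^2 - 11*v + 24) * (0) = 0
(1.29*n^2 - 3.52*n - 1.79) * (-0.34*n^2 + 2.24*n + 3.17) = -0.4386*n^4 + 4.0864*n^3 - 3.1869*n^2 - 15.168*n - 5.6743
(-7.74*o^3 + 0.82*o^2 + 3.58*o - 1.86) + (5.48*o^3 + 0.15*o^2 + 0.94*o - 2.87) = -2.26*o^3 + 0.97*o^2 + 4.52*o - 4.73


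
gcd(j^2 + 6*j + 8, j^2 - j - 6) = j + 2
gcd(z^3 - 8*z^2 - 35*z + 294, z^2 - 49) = z - 7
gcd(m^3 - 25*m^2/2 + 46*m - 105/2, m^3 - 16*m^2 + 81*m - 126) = m^2 - 10*m + 21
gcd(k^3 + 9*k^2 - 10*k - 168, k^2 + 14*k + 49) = k + 7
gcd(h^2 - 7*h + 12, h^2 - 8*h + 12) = 1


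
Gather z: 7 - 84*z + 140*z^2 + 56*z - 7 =140*z^2 - 28*z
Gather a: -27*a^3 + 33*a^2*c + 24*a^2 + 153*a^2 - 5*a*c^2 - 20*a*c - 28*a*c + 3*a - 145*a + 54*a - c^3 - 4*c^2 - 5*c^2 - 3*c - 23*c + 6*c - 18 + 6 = -27*a^3 + a^2*(33*c + 177) + a*(-5*c^2 - 48*c - 88) - c^3 - 9*c^2 - 20*c - 12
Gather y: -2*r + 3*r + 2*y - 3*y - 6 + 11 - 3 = r - y + 2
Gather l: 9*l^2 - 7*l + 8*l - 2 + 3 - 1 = 9*l^2 + l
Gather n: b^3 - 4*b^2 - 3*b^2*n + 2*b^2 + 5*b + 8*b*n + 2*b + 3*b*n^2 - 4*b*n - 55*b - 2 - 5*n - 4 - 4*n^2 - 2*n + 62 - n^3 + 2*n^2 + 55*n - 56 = b^3 - 2*b^2 - 48*b - n^3 + n^2*(3*b - 2) + n*(-3*b^2 + 4*b + 48)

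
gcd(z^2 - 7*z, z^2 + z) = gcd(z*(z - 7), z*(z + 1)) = z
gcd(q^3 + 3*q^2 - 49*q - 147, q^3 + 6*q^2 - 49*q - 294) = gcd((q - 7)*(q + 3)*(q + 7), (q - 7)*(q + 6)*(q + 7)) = q^2 - 49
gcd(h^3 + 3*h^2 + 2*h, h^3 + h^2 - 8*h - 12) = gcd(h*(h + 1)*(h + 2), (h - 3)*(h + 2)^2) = h + 2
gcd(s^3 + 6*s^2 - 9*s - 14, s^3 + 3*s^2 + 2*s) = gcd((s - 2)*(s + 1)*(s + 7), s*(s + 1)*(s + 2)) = s + 1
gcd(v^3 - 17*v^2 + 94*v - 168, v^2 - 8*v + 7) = v - 7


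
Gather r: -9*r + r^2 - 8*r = r^2 - 17*r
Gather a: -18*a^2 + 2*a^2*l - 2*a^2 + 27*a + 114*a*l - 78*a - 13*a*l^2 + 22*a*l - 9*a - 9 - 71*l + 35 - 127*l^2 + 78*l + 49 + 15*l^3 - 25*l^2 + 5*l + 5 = a^2*(2*l - 20) + a*(-13*l^2 + 136*l - 60) + 15*l^3 - 152*l^2 + 12*l + 80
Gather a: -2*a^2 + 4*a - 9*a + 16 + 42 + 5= -2*a^2 - 5*a + 63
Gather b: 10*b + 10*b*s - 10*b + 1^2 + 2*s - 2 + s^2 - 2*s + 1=10*b*s + s^2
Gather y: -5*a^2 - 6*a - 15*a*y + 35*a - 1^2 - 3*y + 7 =-5*a^2 + 29*a + y*(-15*a - 3) + 6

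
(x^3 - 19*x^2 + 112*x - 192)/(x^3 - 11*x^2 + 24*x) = (x - 8)/x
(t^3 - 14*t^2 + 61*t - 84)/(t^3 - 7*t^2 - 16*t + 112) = (t - 3)/(t + 4)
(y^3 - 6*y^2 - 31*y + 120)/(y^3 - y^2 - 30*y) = (y^2 - 11*y + 24)/(y*(y - 6))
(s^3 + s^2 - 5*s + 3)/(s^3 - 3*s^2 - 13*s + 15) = (s - 1)/(s - 5)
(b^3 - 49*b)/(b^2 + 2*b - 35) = b*(b - 7)/(b - 5)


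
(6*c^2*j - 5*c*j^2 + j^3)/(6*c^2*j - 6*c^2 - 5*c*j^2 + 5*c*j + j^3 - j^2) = j/(j - 1)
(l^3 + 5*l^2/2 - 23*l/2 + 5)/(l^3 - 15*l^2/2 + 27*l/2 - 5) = (l + 5)/(l - 5)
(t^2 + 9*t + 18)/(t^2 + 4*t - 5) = (t^2 + 9*t + 18)/(t^2 + 4*t - 5)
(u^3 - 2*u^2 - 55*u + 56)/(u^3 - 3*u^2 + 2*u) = (u^2 - u - 56)/(u*(u - 2))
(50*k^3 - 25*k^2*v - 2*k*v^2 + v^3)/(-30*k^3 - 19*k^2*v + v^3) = (-10*k^2 + 3*k*v + v^2)/(6*k^2 + 5*k*v + v^2)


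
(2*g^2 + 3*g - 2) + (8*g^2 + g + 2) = 10*g^2 + 4*g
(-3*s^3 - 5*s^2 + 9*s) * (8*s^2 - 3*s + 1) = -24*s^5 - 31*s^4 + 84*s^3 - 32*s^2 + 9*s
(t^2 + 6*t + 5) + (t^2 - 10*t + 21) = 2*t^2 - 4*t + 26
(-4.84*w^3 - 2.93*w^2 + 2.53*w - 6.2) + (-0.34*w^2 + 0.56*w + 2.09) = -4.84*w^3 - 3.27*w^2 + 3.09*w - 4.11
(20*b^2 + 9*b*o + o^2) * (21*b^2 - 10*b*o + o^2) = 420*b^4 - 11*b^3*o - 49*b^2*o^2 - b*o^3 + o^4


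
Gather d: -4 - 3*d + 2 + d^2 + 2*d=d^2 - d - 2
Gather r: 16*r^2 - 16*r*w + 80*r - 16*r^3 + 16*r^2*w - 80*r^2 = -16*r^3 + r^2*(16*w - 64) + r*(80 - 16*w)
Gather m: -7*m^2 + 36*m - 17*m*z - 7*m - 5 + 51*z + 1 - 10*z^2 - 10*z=-7*m^2 + m*(29 - 17*z) - 10*z^2 + 41*z - 4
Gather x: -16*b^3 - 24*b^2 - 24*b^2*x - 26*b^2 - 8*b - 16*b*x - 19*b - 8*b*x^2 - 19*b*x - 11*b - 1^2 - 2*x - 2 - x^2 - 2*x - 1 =-16*b^3 - 50*b^2 - 38*b + x^2*(-8*b - 1) + x*(-24*b^2 - 35*b - 4) - 4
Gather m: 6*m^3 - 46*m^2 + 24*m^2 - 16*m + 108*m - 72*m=6*m^3 - 22*m^2 + 20*m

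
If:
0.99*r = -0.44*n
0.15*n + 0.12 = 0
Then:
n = -0.80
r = 0.36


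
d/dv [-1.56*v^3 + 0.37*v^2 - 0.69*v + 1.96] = -4.68*v^2 + 0.74*v - 0.69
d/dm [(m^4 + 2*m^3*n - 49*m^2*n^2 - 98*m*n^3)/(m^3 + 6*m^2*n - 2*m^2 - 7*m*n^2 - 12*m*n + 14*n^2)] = (m^4 - 2*m^3*n - 4*m^3 + 19*m^2*n^2 + 16*m^2*n - 20*m*n^2 - 28*n^3)/(m^4 - 2*m^3*n - 4*m^3 + m^2*n^2 + 8*m^2*n + 4*m^2 - 4*m*n^2 - 8*m*n + 4*n^2)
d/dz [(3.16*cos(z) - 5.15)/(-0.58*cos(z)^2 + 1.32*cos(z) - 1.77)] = (-1.8328*cos(z)^2 + 5.974*cos(z) - 1.2048)*sin(z)/(0.3364*cos(z)^4 - 1.5312*cos(z)^3 + 3.7956*cos(z)^2 - 4.6728*cos(z) + 3.1329)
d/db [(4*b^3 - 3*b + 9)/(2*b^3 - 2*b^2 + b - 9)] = 2*(-4*b^4 + 10*b^3 - 84*b^2 + 18*b + 9)/(4*b^6 - 8*b^5 + 8*b^4 - 40*b^3 + 37*b^2 - 18*b + 81)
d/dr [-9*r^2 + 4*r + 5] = 4 - 18*r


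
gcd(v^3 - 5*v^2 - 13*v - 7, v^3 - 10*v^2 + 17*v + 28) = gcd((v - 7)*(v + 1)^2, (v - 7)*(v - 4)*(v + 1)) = v^2 - 6*v - 7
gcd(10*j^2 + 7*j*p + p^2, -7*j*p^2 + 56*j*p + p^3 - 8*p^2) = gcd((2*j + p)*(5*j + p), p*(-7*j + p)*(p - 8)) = 1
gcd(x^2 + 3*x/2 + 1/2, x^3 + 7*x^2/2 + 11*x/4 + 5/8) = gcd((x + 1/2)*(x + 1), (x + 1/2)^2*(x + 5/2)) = x + 1/2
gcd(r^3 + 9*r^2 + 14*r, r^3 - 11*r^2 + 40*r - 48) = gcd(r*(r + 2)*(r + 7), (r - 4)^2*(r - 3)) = 1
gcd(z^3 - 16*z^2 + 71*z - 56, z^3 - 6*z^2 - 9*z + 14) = z^2 - 8*z + 7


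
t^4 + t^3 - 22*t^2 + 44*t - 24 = (t - 2)^2*(t - 1)*(t + 6)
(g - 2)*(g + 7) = g^2 + 5*g - 14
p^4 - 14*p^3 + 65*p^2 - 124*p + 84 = (p - 7)*(p - 3)*(p - 2)^2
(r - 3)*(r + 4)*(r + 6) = r^3 + 7*r^2 - 6*r - 72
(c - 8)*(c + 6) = c^2 - 2*c - 48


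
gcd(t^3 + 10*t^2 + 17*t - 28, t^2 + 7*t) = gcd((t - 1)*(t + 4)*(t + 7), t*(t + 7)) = t + 7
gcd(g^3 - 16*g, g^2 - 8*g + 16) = g - 4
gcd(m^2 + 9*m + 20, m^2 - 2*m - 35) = m + 5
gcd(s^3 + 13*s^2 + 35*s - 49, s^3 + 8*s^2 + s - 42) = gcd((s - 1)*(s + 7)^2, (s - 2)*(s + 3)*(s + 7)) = s + 7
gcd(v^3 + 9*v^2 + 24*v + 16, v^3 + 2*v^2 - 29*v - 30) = v + 1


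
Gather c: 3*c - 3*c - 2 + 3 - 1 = 0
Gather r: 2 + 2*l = 2*l + 2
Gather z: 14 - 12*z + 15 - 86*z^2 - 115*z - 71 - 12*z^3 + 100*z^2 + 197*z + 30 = -12*z^3 + 14*z^2 + 70*z - 12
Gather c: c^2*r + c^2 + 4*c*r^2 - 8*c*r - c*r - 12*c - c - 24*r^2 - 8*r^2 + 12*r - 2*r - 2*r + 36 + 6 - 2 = c^2*(r + 1) + c*(4*r^2 - 9*r - 13) - 32*r^2 + 8*r + 40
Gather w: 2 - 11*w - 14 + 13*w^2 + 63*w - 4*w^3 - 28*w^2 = -4*w^3 - 15*w^2 + 52*w - 12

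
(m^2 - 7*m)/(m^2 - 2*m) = (m - 7)/(m - 2)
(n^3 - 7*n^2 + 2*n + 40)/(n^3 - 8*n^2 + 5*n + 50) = (n - 4)/(n - 5)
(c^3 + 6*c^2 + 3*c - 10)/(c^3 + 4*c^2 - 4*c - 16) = (c^2 + 4*c - 5)/(c^2 + 2*c - 8)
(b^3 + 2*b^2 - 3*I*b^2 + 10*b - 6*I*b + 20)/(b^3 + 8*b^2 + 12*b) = (b^2 - 3*I*b + 10)/(b*(b + 6))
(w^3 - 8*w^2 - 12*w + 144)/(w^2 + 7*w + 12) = (w^2 - 12*w + 36)/(w + 3)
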